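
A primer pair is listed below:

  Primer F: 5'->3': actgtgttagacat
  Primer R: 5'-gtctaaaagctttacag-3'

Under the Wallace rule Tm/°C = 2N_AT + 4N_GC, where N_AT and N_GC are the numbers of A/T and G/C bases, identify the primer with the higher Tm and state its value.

Primer R, 46°C

Primer F: A+T=9, G+C=5 → Tm = 2(9)+4(5) = 38°C
Primer R: A+T=11, G+C=6 → Tm = 2(11)+4(6) = 46°C
38°C vs 46°C → primer R is higher.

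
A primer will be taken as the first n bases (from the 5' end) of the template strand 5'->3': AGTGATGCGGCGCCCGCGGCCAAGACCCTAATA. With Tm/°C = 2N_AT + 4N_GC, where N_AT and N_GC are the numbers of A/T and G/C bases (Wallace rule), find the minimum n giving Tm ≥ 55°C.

First 15 bases: AGTGATGCGGCGCCC → Tm = 52°C (< 55°C)
First 16 bases: AGTGATGCGGCGCCCG → Tm = 56°C (≥ 55°C)
Each additional base adds 2°C (A/T) or 4°C (G/C), so Tm is non-decreasing in n; n = 16 is the first length to reach 55°C.

n = 16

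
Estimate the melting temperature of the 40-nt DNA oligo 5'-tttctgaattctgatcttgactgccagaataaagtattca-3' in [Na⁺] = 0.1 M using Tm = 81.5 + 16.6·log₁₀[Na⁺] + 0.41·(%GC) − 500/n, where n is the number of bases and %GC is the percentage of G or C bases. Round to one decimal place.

Length n = 40. Counting bases: T=15, A=12, G=6, C=7
G+C = 13, so %GC = 13/40 × 100 = 32.5%
Salt term: 16.6 × (-1) = -16.6
GC term: 0.41 × 32.5 = 13.325; length term: −500/40 = −12.5
Tm = 81.5 + (-16.6) + 13.325 − 12.5 = 65.725 → 65.7°C

65.7°C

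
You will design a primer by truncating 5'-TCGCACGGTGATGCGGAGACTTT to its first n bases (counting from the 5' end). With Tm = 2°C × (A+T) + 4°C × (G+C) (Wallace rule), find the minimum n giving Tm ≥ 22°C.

n = 7

First 6 bases: TCGCAC → Tm = 20°C (< 22°C)
First 7 bases: TCGCACG → Tm = 24°C (≥ 22°C)
Each additional base adds 2°C (A/T) or 4°C (G/C), so Tm is non-decreasing in n; n = 7 is the first length to reach 22°C.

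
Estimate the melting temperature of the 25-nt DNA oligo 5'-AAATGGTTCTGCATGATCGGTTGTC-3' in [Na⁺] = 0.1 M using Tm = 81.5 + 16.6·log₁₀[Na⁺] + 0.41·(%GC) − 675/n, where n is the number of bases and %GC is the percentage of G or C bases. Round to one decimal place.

55.9°C

Length n = 25. Scanning the sequence gives G=7, C=4, A=5, T=9.
G+C = 11, so %GC = 11/25 × 100 = 44%
Salt term: 16.6 × (-1) = -16.6
GC term: 0.41 × 44 = 18.04; length term: −675/25 = −27
Tm = 81.5 + (-16.6) + 18.04 − 27 = 55.94 → 55.9°C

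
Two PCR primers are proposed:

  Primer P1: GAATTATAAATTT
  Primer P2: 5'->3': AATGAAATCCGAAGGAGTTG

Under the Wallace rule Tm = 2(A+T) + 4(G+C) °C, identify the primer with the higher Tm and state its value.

Primer P2, 56°C

Primer P1: A+T=12, G+C=1 → Tm = 2(12)+4(1) = 28°C
Primer P2: A+T=12, G+C=8 → Tm = 2(12)+4(8) = 56°C
28°C vs 56°C → primer P2 is higher.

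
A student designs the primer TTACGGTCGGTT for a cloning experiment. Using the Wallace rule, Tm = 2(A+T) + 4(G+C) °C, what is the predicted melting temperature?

Base counts: G=4, T=5, C=2, A=1
So N_AT = 6 and N_GC = 6.
Tm = 4·6 + 2·6 = 24 + 12 = 36°C

36°C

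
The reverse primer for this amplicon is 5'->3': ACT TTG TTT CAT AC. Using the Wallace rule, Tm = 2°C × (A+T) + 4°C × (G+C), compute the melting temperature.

Counting bases: T=7, A=3, C=3, G=1
So N_AT = 10 and N_GC = 4.
Tm = 2(10) + 4(4) = 20 + 16 = 36°C

36°C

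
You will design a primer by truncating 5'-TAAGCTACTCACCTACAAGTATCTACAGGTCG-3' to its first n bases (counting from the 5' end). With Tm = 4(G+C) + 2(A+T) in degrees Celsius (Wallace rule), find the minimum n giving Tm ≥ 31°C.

n = 12

First 11 bases: TAAGCTACTCA → Tm = 30°C (< 31°C)
First 12 bases: TAAGCTACTCAC → Tm = 34°C (≥ 31°C)
Each additional base adds 2°C (A/T) or 4°C (G/C), so Tm is non-decreasing in n; n = 12 is the first length to reach 31°C.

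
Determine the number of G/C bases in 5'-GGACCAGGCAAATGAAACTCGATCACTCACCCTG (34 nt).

18

Base counts: C=11, T=5, A=11, G=7
Total G or C: 7 + 11 = 18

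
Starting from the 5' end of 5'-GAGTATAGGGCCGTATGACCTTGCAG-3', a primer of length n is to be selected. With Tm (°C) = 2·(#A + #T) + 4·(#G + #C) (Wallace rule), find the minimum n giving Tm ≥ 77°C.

First 25 bases: GAGTATAGGGCCGTATGACCTTGCA → Tm = 76°C (< 77°C)
First 26 bases: GAGTATAGGGCCGTATGACCTTGCAG → Tm = 80°C (≥ 77°C)
Since every base adds ≥2°C, Tm only increases with n, so the threshold is first crossed at n = 26.

n = 26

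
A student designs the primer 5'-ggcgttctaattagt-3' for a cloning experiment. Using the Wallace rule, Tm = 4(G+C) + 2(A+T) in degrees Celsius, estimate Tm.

42°C

G=4, T=6, C=2, A=3
A+T = 9, G+C = 6
Tm = 2×9 + 4×6 = 42°C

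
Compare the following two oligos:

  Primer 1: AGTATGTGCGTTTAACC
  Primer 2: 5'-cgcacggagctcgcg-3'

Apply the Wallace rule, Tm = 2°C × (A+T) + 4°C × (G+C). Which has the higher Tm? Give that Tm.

Primer 1: A+T=10, G+C=7 → Tm = 2(10)+4(7) = 48°C
Primer 2: A+T=3, G+C=12 → Tm = 2(3)+4(12) = 54°C
48°C vs 54°C → primer 2 is higher.

Primer 2, 54°C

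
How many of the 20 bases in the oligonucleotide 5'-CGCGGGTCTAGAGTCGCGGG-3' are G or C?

15

Base counts: A=2, G=10, C=5, T=3
G+C = 10 + 5 = 15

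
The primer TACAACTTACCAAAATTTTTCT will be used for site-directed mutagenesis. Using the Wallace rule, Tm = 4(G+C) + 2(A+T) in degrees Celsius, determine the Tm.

Base counts: C=5, G=0, T=9, A=8
AT pairs contribute 17, GC pairs contribute 5.
Tm = 4·5 + 2·17 = 20 + 34 = 54°C

54°C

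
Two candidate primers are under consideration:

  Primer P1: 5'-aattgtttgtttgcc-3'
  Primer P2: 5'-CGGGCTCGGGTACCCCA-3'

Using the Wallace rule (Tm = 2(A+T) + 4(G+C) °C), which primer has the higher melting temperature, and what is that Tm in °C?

Primer P1: A+T=10, G+C=5 → Tm = 2(10)+4(5) = 40°C
Primer P2: A+T=4, G+C=13 → Tm = 2(4)+4(13) = 60°C
40°C vs 60°C → primer P2 is higher.

Primer P2, 60°C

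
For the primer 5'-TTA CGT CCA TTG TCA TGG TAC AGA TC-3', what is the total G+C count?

11

Base counts: A=6, G=5, T=9, C=6
Total G or C: 5 + 6 = 11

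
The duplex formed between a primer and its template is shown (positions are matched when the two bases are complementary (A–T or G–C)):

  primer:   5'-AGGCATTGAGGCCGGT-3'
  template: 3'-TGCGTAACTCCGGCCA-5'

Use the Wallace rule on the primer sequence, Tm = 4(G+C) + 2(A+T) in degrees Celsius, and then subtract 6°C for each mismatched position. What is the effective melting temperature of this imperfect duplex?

Primer base counts: A=3, T=3, G=7, C=3 → A+T=6, G+C=10
Perfect-match Tm = 2(6) + 4(10) = 12 + 40 = 52°C
Mismatches (positions where the bases are not complementary): 1 (at position 2)
Effective Tm = 52 − 1×6 = 52 − 6 = 46°C

46°C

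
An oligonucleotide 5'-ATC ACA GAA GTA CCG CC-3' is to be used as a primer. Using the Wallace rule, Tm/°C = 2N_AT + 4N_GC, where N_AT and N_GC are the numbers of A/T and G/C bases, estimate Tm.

Scanning the sequence gives T=2, G=3, A=6, C=6.
So N_AT = 8 and N_GC = 9.
Tm = 2×8 + 4×9 = 52°C

52°C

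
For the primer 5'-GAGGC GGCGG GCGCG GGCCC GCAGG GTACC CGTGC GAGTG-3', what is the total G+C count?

33

Scanning the sequence gives A=4, T=3, C=12, G=21.
Total G or C: 21 + 12 = 33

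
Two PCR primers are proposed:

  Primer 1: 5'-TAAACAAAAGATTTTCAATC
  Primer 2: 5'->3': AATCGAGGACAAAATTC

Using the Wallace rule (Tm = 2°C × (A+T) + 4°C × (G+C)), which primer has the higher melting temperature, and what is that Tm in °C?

Primer 1, 48°C

Primer 1: A+T=16, G+C=4 → Tm = 2(16)+4(4) = 48°C
Primer 2: A+T=11, G+C=6 → Tm = 2(11)+4(6) = 46°C
48°C vs 46°C → primer 1 is higher.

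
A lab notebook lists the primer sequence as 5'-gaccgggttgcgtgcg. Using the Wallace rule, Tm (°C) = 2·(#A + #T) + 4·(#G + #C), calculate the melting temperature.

56°C

Base counts: G=8, C=4, T=3, A=1
So N_AT = 4 and N_GC = 12.
Tm = 4·12 + 2·4 = 48 + 8 = 56°C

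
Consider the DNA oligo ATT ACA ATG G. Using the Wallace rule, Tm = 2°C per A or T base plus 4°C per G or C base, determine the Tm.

Counting bases: A=4, C=1, G=2, T=3
So N_AT = 7 and N_GC = 3.
Tm = 4·3 + 2·7 = 12 + 14 = 26°C

26°C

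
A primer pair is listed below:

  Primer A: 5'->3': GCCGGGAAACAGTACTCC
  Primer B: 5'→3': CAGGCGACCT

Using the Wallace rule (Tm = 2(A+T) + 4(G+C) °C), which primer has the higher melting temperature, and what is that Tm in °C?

Primer A, 58°C

Primer A: A+T=7, G+C=11 → Tm = 2(7)+4(11) = 58°C
Primer B: A+T=3, G+C=7 → Tm = 2(3)+4(7) = 34°C
58°C vs 34°C → primer A is higher.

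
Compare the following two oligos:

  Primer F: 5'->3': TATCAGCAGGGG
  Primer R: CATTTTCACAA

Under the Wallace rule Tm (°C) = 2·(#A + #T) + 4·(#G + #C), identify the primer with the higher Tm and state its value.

Primer F: A+T=5, G+C=7 → Tm = 2(5)+4(7) = 38°C
Primer R: A+T=8, G+C=3 → Tm = 2(8)+4(3) = 28°C
38°C vs 28°C → primer F is higher.

Primer F, 38°C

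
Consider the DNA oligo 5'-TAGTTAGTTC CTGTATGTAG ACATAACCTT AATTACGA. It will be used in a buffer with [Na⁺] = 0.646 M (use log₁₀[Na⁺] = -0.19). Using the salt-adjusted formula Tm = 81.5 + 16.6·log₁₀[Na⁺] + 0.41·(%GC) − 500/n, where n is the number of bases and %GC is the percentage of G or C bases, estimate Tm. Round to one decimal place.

Length n = 38. Scanning the sequence gives A=12, C=6, T=14, G=6.
G+C = 12, so %GC = 12/38 × 100 = 31.579%
Salt term: 16.6 × (-0.19) = -3.154
GC term: 0.41 × 31.579 = 12.947; length term: −500/38 = −13.158
Tm = 81.5 + (-3.154) + 12.947 − 13.158 = 78.135 → 78.1°C

78.1°C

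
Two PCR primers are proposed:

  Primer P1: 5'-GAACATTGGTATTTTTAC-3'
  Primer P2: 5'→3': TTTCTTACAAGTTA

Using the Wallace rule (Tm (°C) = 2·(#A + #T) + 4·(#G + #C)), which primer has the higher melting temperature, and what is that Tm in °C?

Primer P1, 46°C

Primer P1: A+T=13, G+C=5 → Tm = 2(13)+4(5) = 46°C
Primer P2: A+T=11, G+C=3 → Tm = 2(11)+4(3) = 34°C
46°C vs 34°C → primer P1 is higher.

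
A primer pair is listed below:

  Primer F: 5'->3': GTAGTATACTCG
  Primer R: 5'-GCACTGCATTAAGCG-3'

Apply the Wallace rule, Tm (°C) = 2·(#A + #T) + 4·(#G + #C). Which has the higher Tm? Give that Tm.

Primer R, 46°C

Primer F: A+T=7, G+C=5 → Tm = 2(7)+4(5) = 34°C
Primer R: A+T=7, G+C=8 → Tm = 2(7)+4(8) = 46°C
34°C vs 46°C → primer R is higher.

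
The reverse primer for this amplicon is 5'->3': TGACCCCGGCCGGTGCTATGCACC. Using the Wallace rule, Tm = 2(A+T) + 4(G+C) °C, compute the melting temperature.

Base counts: G=7, C=10, T=4, A=3
So N_AT = 7 and N_GC = 17.
Tm = 2(7) + 4(17) = 14 + 68 = 82°C

82°C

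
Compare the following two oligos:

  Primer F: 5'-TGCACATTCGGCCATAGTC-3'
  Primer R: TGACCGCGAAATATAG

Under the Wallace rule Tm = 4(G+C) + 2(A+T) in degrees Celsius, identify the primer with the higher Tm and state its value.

Primer F: A+T=9, G+C=10 → Tm = 2(9)+4(10) = 58°C
Primer R: A+T=9, G+C=7 → Tm = 2(9)+4(7) = 46°C
58°C vs 46°C → primer F is higher.

Primer F, 58°C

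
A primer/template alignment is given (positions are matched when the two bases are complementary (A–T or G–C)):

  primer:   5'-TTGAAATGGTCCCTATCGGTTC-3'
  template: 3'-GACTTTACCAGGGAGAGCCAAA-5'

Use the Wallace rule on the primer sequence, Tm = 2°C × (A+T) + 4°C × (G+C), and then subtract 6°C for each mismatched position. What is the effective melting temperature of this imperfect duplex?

46°C

Primer base counts: A=4, T=8, G=5, C=5 → A+T=12, G+C=10
Perfect-match Tm = 2(12) + 4(10) = 24 + 40 = 64°C
Mismatches (positions where the bases are not complementary): 3 (at positions 1, 15, 22)
Effective Tm = 64 − 3×6 = 64 − 18 = 46°C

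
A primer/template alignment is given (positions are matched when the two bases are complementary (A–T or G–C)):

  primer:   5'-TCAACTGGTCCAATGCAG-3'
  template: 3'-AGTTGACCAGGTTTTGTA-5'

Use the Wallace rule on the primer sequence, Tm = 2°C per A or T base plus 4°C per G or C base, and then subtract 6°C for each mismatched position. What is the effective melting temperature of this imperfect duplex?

Primer base counts: A=5, T=4, G=4, C=5 → A+T=9, G+C=9
Perfect-match Tm = 2(9) + 4(9) = 18 + 36 = 54°C
Mismatches (positions where the bases are not complementary): 3 (at positions 14, 15, 18)
Effective Tm = 54 − 3×6 = 54 − 18 = 36°C

36°C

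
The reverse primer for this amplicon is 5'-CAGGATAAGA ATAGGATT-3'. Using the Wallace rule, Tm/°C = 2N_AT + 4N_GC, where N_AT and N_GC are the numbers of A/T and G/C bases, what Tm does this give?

T=4, G=5, C=1, A=8
AT pairs contribute 12, GC pairs contribute 6.
Tm = 4·6 + 2·12 = 24 + 24 = 48°C

48°C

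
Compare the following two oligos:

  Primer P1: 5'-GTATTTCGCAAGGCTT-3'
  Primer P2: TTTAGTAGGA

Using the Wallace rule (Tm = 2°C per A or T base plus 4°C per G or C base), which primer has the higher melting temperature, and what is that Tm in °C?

Primer P1, 46°C

Primer P1: A+T=9, G+C=7 → Tm = 2(9)+4(7) = 46°C
Primer P2: A+T=7, G+C=3 → Tm = 2(7)+4(3) = 26°C
46°C vs 26°C → primer P1 is higher.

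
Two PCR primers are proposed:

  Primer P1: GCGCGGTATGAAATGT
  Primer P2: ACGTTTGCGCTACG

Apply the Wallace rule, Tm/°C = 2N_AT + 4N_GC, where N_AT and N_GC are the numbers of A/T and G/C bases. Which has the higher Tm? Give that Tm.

Primer P1: A+T=8, G+C=8 → Tm = 2(8)+4(8) = 48°C
Primer P2: A+T=6, G+C=8 → Tm = 2(6)+4(8) = 44°C
48°C vs 44°C → primer P1 is higher.

Primer P1, 48°C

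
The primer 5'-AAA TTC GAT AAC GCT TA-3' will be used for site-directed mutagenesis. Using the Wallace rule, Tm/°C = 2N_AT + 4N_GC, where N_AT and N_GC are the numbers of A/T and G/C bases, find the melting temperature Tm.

A=7, G=2, T=5, C=3
A+T = 12, G+C = 5
Tm = 2×12 + 4×5 = 44°C

44°C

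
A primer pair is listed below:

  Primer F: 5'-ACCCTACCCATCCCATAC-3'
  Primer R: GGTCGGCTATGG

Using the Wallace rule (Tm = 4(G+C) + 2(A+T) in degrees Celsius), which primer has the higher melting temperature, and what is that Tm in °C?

Primer F, 56°C

Primer F: A+T=8, G+C=10 → Tm = 2(8)+4(10) = 56°C
Primer R: A+T=4, G+C=8 → Tm = 2(4)+4(8) = 40°C
56°C vs 40°C → primer F is higher.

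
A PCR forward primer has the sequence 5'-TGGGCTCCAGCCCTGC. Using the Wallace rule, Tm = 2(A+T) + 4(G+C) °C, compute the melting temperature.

C=7, G=5, A=1, T=3
AT pairs contribute 4, GC pairs contribute 12.
Tm = 2×4 + 4×12 = 56°C

56°C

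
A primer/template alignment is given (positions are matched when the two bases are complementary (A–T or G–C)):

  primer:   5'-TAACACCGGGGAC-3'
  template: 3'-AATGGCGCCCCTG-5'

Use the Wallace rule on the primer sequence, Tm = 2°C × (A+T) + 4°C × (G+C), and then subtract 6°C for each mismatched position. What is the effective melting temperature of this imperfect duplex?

Primer base counts: A=4, T=1, G=4, C=4 → A+T=5, G+C=8
Perfect-match Tm = 2(5) + 4(8) = 10 + 32 = 42°C
Mismatches (positions where the bases are not complementary): 3 (at positions 2, 5, 6)
Effective Tm = 42 − 3×6 = 42 − 18 = 24°C

24°C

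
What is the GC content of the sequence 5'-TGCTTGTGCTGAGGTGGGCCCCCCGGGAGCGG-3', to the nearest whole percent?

Counting bases: T=6, C=9, G=15, A=2
G+C = 15 + 9 = 24 out of 32 bases
%GC = 24/32 × 100 = 75% ≈ 75%

75%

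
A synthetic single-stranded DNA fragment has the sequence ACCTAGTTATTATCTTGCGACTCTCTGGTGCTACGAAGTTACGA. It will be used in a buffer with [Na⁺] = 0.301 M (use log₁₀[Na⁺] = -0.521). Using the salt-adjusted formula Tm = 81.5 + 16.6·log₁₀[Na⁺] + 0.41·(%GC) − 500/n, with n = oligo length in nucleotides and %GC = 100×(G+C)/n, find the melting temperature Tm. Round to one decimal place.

79.2°C

Length n = 44. Base counts: G=9, T=15, A=10, C=10
G+C = 19, so %GC = 19/44 × 100 = 43.182%
Salt term: 16.6 × (-0.521) = -8.649
GC term: 0.41 × 43.182 = 17.705; length term: −500/44 = −11.364
Tm = 81.5 + (-8.649) + 17.705 − 11.364 = 79.192 → 79.2°C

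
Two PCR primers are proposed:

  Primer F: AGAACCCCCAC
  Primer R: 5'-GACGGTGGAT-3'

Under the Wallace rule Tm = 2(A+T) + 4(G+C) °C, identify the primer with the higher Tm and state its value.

Primer F, 36°C

Primer F: A+T=4, G+C=7 → Tm = 2(4)+4(7) = 36°C
Primer R: A+T=4, G+C=6 → Tm = 2(4)+4(6) = 32°C
36°C vs 32°C → primer F is higher.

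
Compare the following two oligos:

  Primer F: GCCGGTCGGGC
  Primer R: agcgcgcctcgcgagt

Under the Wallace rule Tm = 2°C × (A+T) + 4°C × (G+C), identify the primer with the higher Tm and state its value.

Primer R, 56°C

Primer F: A+T=1, G+C=10 → Tm = 2(1)+4(10) = 42°C
Primer R: A+T=4, G+C=12 → Tm = 2(4)+4(12) = 56°C
42°C vs 56°C → primer R is higher.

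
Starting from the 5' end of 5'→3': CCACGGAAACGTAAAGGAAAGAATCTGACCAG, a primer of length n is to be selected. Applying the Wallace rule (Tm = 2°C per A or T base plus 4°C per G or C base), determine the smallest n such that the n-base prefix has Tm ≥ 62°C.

First 20 bases: CCACGGAAACGTAAAGGAAA → Tm = 58°C (< 62°C)
First 21 bases: CCACGGAAACGTAAAGGAAAG → Tm = 62°C (≥ 62°C)
Each additional base adds 2°C (A/T) or 4°C (G/C), so Tm is non-decreasing in n; n = 21 is the first length to reach 62°C.

n = 21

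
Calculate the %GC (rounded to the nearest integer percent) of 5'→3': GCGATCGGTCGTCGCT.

69%

Counting bases: T=4, A=1, C=5, G=6
G+C = 6 + 5 = 11 out of 16 bases
%GC = 11/16 × 100 = 68.75% ≈ 69%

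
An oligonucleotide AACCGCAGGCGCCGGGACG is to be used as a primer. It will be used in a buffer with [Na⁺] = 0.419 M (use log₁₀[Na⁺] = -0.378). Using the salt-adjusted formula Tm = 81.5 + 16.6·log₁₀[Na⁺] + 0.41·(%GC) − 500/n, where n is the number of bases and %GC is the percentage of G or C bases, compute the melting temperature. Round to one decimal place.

Length n = 19. Counting bases: T=0, C=7, G=8, A=4
G+C = 15, so %GC = 15/19 × 100 = 78.947%
Salt term: 16.6 × (-0.378) = -6.275
GC term: 0.41 × 78.947 = 32.368; length term: −500/19 = −26.316
Tm = 81.5 + (-6.275) + 32.368 − 26.316 = 81.277 → 81.3°C

81.3°C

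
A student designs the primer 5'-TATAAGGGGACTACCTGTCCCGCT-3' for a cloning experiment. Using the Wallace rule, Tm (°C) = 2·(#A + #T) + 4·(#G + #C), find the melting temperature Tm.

74°C

Counting bases: A=5, C=7, G=6, T=6
A+T = 11, G+C = 13
Tm = 4·13 + 2·11 = 52 + 22 = 74°C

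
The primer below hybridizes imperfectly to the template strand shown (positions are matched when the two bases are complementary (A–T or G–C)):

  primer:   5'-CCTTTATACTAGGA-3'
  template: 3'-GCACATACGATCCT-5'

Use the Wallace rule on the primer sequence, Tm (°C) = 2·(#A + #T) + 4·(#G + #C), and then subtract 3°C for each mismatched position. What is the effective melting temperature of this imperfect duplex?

Primer base counts: A=4, T=5, G=2, C=3 → A+T=9, G+C=5
Perfect-match Tm = 2(9) + 4(5) = 18 + 20 = 38°C
Mismatches (positions where the bases are not complementary): 3 (at positions 2, 4, 8)
Effective Tm = 38 − 3×3 = 38 − 9 = 29°C

29°C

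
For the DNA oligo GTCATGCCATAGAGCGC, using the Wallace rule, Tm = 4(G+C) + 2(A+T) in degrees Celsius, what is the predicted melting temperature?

T=3, A=4, G=5, C=5
So N_AT = 7 and N_GC = 10.
Tm = 2×7 + 4×10 = 54°C

54°C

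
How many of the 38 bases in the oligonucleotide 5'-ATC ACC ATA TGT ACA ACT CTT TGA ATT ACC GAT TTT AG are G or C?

12

Scanning the sequence gives A=12, T=14, G=4, C=8.
G+C = 4 + 8 = 12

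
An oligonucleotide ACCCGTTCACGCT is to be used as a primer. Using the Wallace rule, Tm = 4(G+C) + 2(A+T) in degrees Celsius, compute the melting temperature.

Counting bases: A=2, G=2, C=6, T=3
So N_AT = 5 and N_GC = 8.
Tm = 2×5 + 4×8 = 42°C

42°C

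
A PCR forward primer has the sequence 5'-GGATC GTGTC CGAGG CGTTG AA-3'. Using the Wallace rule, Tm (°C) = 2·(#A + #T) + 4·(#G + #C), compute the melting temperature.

70°C

Base counts: T=5, A=4, C=4, G=9
A+T = 9, G+C = 13
Tm = 2×9 + 4×13 = 70°C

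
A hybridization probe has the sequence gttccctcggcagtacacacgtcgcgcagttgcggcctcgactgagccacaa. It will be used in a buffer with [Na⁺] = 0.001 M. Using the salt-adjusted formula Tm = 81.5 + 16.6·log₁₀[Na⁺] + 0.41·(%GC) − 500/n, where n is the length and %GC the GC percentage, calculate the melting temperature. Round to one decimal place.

Length n = 52. G=14, T=9, A=10, C=19
G+C = 33, so %GC = 33/52 × 100 = 63.462%
Salt term: 16.6 × (-3) = -49.8
GC term: 0.41 × 63.462 = 26.019; length term: −500/52 = −9.615
Tm = 81.5 + (-49.8) + 26.019 − 9.615 = 48.104 → 48.1°C

48.1°C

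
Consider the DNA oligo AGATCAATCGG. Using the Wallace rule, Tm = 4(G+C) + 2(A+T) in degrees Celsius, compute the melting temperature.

32°C

T=2, C=2, G=3, A=4
So N_AT = 6 and N_GC = 5.
Tm = 2(6) + 4(5) = 12 + 20 = 32°C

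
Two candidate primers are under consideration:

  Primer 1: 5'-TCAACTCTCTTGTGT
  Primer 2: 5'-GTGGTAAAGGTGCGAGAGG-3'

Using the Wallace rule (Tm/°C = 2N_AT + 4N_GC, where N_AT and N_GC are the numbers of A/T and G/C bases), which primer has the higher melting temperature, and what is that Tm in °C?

Primer 1: A+T=9, G+C=6 → Tm = 2(9)+4(6) = 42°C
Primer 2: A+T=8, G+C=11 → Tm = 2(8)+4(11) = 60°C
42°C vs 60°C → primer 2 is higher.

Primer 2, 60°C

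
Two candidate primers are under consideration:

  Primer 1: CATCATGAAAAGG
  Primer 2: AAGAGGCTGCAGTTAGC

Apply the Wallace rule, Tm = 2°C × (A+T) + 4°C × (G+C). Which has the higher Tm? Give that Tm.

Primer 2, 52°C

Primer 1: A+T=8, G+C=5 → Tm = 2(8)+4(5) = 36°C
Primer 2: A+T=8, G+C=9 → Tm = 2(8)+4(9) = 52°C
36°C vs 52°C → primer 2 is higher.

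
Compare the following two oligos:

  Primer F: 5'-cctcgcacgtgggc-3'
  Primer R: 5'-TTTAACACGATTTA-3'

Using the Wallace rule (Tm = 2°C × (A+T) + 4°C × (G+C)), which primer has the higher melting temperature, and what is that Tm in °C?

Primer F, 50°C

Primer F: A+T=3, G+C=11 → Tm = 2(3)+4(11) = 50°C
Primer R: A+T=11, G+C=3 → Tm = 2(11)+4(3) = 34°C
50°C vs 34°C → primer F is higher.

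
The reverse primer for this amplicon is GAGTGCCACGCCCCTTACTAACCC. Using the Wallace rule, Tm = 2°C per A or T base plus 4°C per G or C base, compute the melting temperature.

Base counts: T=4, A=5, G=4, C=11
AT pairs contribute 9, GC pairs contribute 15.
Tm = 2×9 + 4×15 = 78°C

78°C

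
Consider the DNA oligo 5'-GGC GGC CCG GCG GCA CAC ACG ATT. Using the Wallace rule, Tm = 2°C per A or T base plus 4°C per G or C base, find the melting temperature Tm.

84°C

G=9, C=9, A=4, T=2
AT pairs contribute 6, GC pairs contribute 18.
Tm = 2(6) + 4(18) = 12 + 72 = 84°C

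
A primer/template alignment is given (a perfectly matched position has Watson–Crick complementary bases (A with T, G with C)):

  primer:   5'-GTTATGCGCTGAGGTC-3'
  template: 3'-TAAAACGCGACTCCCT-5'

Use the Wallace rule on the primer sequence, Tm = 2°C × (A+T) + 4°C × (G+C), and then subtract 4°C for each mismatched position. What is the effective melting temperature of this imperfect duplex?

34°C

Primer base counts: A=2, T=5, G=6, C=3 → A+T=7, G+C=9
Perfect-match Tm = 2(7) + 4(9) = 14 + 36 = 50°C
Mismatches (positions where the bases are not complementary): 4 (at positions 1, 4, 15, 16)
Effective Tm = 50 − 4×4 = 50 − 16 = 34°C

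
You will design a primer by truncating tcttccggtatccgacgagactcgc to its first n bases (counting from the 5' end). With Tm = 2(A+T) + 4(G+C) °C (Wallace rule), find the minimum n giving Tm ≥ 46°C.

n = 15

First 14 bases: TCTTCCGGTATCCG → Tm = 44°C (< 46°C)
First 15 bases: TCTTCCGGTATCCGA → Tm = 46°C (≥ 46°C)
Since every base adds ≥2°C, Tm only increases with n, so the threshold is first crossed at n = 15.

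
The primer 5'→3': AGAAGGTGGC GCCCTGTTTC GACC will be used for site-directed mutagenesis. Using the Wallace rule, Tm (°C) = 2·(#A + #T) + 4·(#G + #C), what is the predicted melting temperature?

78°C

Base counts: C=7, G=8, A=4, T=5
AT pairs contribute 9, GC pairs contribute 15.
Tm = 2×9 + 4×15 = 78°C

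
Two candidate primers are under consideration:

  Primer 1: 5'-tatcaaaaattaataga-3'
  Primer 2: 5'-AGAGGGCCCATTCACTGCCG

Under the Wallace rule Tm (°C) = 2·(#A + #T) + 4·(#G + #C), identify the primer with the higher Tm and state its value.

Primer 1: A+T=15, G+C=2 → Tm = 2(15)+4(2) = 38°C
Primer 2: A+T=7, G+C=13 → Tm = 2(7)+4(13) = 66°C
38°C vs 66°C → primer 2 is higher.

Primer 2, 66°C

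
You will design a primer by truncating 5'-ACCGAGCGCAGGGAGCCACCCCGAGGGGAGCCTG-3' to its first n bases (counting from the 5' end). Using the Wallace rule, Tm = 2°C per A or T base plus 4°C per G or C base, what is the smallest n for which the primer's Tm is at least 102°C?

n = 29

First 28 bases: ACCGAGCGCAGGGAGCCACCCCGAGGGG → Tm = 100°C (< 102°C)
First 29 bases: ACCGAGCGCAGGGAGCCACCCCGAGGGGA → Tm = 102°C (≥ 102°C)
Since every base adds ≥2°C, Tm only increases with n, so the threshold is first crossed at n = 29.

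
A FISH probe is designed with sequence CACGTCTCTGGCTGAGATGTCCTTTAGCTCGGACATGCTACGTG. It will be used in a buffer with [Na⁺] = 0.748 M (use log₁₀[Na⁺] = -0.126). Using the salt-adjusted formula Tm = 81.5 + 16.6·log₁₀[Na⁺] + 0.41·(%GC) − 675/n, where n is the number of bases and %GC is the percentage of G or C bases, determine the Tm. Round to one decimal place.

86.4°C

Length n = 44. Base counts: C=12, A=7, T=13, G=12
G+C = 24, so %GC = 24/44 × 100 = 54.545%
Salt term: 16.6 × (-0.126) = -2.092
GC term: 0.41 × 54.545 = 22.363; length term: −675/44 = −15.341
Tm = 81.5 + (-2.092) + 22.363 − 15.341 = 86.43 → 86.4°C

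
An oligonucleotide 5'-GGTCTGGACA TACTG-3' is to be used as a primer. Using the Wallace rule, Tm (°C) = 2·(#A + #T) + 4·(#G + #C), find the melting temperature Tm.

Base counts: C=3, T=4, A=3, G=5
So N_AT = 7 and N_GC = 8.
Tm = 2(7) + 4(8) = 14 + 32 = 46°C

46°C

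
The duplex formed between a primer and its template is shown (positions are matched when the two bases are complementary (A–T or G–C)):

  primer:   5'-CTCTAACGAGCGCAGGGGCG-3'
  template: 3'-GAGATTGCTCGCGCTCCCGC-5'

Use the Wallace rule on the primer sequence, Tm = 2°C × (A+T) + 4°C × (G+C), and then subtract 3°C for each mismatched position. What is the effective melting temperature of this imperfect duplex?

Primer base counts: A=4, T=2, G=8, C=6 → A+T=6, G+C=14
Perfect-match Tm = 2(6) + 4(14) = 12 + 56 = 68°C
Mismatches (positions where the bases are not complementary): 2 (at positions 14, 15)
Effective Tm = 68 − 2×3 = 68 − 6 = 62°C

62°C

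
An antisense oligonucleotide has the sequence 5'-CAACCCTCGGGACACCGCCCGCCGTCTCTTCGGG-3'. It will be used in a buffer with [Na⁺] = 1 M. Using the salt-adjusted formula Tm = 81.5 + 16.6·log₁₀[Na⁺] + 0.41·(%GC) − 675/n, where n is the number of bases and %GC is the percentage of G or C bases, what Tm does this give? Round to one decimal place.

91.8°C

Length n = 34. Counting bases: T=5, A=4, G=9, C=16
G+C = 25, so %GC = 25/34 × 100 = 73.529%
Salt term: 16.6 × (0) = 0
GC term: 0.41 × 73.529 = 30.147; length term: −675/34 = −19.853
Tm = 81.5 + (0) + 30.147 − 19.853 = 91.794 → 91.8°C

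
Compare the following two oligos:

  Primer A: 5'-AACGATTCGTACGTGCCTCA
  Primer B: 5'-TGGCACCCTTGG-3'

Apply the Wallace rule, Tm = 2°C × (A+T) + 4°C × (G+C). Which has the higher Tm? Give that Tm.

Primer A, 60°C

Primer A: A+T=10, G+C=10 → Tm = 2(10)+4(10) = 60°C
Primer B: A+T=4, G+C=8 → Tm = 2(4)+4(8) = 40°C
60°C vs 40°C → primer A is higher.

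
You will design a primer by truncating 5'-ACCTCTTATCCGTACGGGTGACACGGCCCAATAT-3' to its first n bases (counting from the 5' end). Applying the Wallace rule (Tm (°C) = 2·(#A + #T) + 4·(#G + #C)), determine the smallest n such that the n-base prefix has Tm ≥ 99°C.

First 31 bases: ACCTCTTATCCGTACGGGTGACACGGCCCAA → Tm = 98°C (< 99°C)
First 32 bases: ACCTCTTATCCGTACGGGTGACACGGCCCAAT → Tm = 100°C (≥ 99°C)
Since every base adds ≥2°C, Tm only increases with n, so the threshold is first crossed at n = 32.

n = 32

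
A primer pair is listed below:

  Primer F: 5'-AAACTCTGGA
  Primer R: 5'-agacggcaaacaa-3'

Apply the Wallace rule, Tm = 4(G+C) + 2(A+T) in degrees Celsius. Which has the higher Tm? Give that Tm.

Primer F: A+T=6, G+C=4 → Tm = 2(6)+4(4) = 28°C
Primer R: A+T=7, G+C=6 → Tm = 2(7)+4(6) = 38°C
28°C vs 38°C → primer R is higher.

Primer R, 38°C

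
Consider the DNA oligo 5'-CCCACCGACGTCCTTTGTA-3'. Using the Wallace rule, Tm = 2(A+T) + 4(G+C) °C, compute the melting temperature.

60°C

Base counts: T=5, G=3, A=3, C=8
A+T = 8, G+C = 11
Tm = 2(8) + 4(11) = 16 + 44 = 60°C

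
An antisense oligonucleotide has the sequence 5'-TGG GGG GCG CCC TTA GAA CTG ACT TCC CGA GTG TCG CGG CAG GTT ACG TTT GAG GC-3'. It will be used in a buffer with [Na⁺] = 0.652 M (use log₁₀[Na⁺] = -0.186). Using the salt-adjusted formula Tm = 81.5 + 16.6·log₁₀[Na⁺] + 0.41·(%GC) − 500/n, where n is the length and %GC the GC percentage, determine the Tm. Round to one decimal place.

95.1°C

Length n = 56. Base counts: C=14, A=8, T=13, G=21
G+C = 35, so %GC = 35/56 × 100 = 62.5%
Salt term: 16.6 × (-0.186) = -3.088
GC term: 0.41 × 62.5 = 25.625; length term: −500/56 = −8.929
Tm = 81.5 + (-3.088) + 25.625 − 8.929 = 95.108 → 95.1°C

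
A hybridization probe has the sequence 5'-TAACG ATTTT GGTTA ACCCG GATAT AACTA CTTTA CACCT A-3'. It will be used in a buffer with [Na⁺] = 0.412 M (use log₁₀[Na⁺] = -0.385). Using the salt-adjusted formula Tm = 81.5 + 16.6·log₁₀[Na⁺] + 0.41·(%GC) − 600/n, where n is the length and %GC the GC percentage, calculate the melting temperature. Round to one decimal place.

74.5°C

Length n = 41. Counting bases: C=9, G=5, T=14, A=13
G+C = 14, so %GC = 14/41 × 100 = 34.146%
Salt term: 16.6 × (-0.385) = -6.391
GC term: 0.41 × 34.146 = 14; length term: −600/41 = −14.634
Tm = 81.5 + (-6.391) + 14 − 14.634 = 74.475 → 74.5°C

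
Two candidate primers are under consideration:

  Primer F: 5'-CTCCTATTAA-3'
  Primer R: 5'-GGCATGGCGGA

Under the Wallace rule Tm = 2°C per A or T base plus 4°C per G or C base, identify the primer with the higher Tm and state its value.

Primer R, 38°C

Primer F: A+T=7, G+C=3 → Tm = 2(7)+4(3) = 26°C
Primer R: A+T=3, G+C=8 → Tm = 2(3)+4(8) = 38°C
26°C vs 38°C → primer R is higher.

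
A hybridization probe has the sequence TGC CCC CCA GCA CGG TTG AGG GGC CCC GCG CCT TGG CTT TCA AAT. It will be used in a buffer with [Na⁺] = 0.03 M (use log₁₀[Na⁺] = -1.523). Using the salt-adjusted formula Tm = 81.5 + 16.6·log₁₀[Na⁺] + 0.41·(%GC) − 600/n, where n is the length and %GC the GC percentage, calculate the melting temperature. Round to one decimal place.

70.2°C

Length n = 45. Counting bases: G=13, A=6, C=17, T=9
G+C = 30, so %GC = 30/45 × 100 = 66.667%
Salt term: 16.6 × (-1.523) = -25.282
GC term: 0.41 × 66.667 = 27.333; length term: −600/45 = −13.333
Tm = 81.5 + (-25.282) + 27.333 − 13.333 = 70.218 → 70.2°C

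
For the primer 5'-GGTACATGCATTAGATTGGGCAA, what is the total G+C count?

A=7, T=6, G=7, C=3
G+C = 7 + 3 = 10

10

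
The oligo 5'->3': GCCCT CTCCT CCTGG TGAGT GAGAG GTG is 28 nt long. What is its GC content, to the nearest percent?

Scanning the sequence gives T=7, C=8, G=10, A=3.
G+C = 10 + 8 = 18 out of 28 bases
%GC = 18/28 × 100 = 64.29% ≈ 64%

64%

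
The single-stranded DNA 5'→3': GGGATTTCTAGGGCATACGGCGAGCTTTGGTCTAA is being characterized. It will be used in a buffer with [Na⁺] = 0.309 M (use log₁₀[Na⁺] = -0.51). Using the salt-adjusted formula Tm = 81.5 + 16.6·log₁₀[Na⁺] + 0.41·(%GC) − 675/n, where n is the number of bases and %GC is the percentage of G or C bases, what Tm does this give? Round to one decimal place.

Length n = 35. Counting bases: T=10, G=12, A=7, C=6
G+C = 18, so %GC = 18/35 × 100 = 51.429%
Salt term: 16.6 × (-0.51) = -8.466
GC term: 0.41 × 51.429 = 21.086; length term: −675/35 = −19.286
Tm = 81.5 + (-8.466) + 21.086 − 19.286 = 74.834 → 74.8°C

74.8°C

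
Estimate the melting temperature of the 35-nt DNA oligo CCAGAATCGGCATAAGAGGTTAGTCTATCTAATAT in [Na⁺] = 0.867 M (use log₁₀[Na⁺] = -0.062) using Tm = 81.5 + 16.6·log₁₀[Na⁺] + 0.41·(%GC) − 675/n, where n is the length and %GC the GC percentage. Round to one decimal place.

76.4°C

Length n = 35. Base counts: C=6, A=12, G=7, T=10
G+C = 13, so %GC = 13/35 × 100 = 37.143%
Salt term: 16.6 × (-0.062) = -1.029
GC term: 0.41 × 37.143 = 15.229; length term: −675/35 = −19.286
Tm = 81.5 + (-1.029) + 15.229 − 19.286 = 76.414 → 76.4°C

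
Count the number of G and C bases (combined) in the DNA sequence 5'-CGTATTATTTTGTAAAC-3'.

Scanning the sequence gives T=8, C=2, A=5, G=2.
G+C = 2 + 2 = 4

4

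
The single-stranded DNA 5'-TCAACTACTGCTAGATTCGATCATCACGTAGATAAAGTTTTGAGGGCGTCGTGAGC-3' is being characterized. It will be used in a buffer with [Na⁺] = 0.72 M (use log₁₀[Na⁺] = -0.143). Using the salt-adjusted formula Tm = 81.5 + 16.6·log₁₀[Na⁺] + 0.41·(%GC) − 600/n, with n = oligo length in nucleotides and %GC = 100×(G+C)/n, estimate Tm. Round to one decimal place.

86.7°C

Length n = 56. Base counts: T=16, A=15, G=14, C=11
G+C = 25, so %GC = 25/56 × 100 = 44.643%
Salt term: 16.6 × (-0.143) = -2.374
GC term: 0.41 × 44.643 = 18.304; length term: −600/56 = −10.714
Tm = 81.5 + (-2.374) + 18.304 − 10.714 = 86.716 → 86.7°C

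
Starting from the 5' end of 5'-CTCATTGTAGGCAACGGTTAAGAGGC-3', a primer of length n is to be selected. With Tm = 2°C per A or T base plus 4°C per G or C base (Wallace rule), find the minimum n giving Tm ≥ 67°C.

First 23 bases: CTCATTGTAGGCAACGGTTAAGA → Tm = 66°C (< 67°C)
First 24 bases: CTCATTGTAGGCAACGGTTAAGAG → Tm = 70°C (≥ 67°C)
Each additional base adds 2°C (A/T) or 4°C (G/C), so Tm is non-decreasing in n; n = 24 is the first length to reach 67°C.

n = 24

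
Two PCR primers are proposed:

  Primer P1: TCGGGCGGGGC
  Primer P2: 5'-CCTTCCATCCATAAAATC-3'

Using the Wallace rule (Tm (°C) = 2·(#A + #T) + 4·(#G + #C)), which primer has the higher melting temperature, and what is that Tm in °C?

Primer P1: A+T=1, G+C=10 → Tm = 2(1)+4(10) = 42°C
Primer P2: A+T=11, G+C=7 → Tm = 2(11)+4(7) = 50°C
42°C vs 50°C → primer P2 is higher.

Primer P2, 50°C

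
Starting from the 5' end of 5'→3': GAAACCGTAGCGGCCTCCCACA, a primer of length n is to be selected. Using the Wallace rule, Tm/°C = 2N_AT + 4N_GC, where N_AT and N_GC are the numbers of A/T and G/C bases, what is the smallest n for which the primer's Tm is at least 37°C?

First 11 bases: GAAACCGTAGC → Tm = 34°C (< 37°C)
First 12 bases: GAAACCGTAGCG → Tm = 38°C (≥ 37°C)
Since every base adds ≥2°C, Tm only increases with n, so the threshold is first crossed at n = 12.

n = 12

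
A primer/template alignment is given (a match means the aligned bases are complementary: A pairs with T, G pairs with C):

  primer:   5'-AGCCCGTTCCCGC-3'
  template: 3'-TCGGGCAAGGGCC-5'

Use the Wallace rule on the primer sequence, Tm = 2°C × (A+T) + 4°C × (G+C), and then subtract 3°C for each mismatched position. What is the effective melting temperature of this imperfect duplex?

43°C

Primer base counts: A=1, T=2, G=3, C=7 → A+T=3, G+C=10
Perfect-match Tm = 2(3) + 4(10) = 6 + 40 = 46°C
Mismatches (positions where the bases are not complementary): 1 (at position 13)
Effective Tm = 46 − 1×3 = 46 − 3 = 43°C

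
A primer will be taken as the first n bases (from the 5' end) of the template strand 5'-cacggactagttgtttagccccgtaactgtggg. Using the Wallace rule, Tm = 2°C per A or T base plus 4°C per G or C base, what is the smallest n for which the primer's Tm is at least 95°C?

n = 32

First 31 bases: CACGGACTAGTTGTTTAGCCCCGTAACTGTG → Tm = 94°C (< 95°C)
First 32 bases: CACGGACTAGTTGTTTAGCCCCGTAACTGTGG → Tm = 98°C (≥ 95°C)
Since every base adds ≥2°C, Tm only increases with n, so the threshold is first crossed at n = 32.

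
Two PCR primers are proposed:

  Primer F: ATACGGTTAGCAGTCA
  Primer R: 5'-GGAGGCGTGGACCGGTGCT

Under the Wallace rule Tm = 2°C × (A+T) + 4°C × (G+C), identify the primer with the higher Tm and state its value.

Primer R, 66°C

Primer F: A+T=9, G+C=7 → Tm = 2(9)+4(7) = 46°C
Primer R: A+T=5, G+C=14 → Tm = 2(5)+4(14) = 66°C
46°C vs 66°C → primer R is higher.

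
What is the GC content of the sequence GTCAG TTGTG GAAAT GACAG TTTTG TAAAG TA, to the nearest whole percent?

Base counts: A=10, C=2, T=11, G=9
G+C = 9 + 2 = 11 out of 32 bases
%GC = 11/32 × 100 = 34.38% ≈ 34%

34%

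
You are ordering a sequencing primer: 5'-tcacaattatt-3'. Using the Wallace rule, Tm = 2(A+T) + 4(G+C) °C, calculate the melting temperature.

26°C

Counting bases: G=0, A=4, C=2, T=5
So N_AT = 9 and N_GC = 2.
Tm = 2×9 + 4×2 = 26°C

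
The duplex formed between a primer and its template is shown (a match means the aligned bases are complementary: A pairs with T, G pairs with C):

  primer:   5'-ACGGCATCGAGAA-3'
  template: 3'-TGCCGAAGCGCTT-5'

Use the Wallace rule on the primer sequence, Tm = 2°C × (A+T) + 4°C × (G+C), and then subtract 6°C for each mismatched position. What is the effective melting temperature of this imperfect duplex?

Primer base counts: A=5, T=1, G=4, C=3 → A+T=6, G+C=7
Perfect-match Tm = 2(6) + 4(7) = 12 + 28 = 40°C
Mismatches (positions where the bases are not complementary): 2 (at positions 6, 10)
Effective Tm = 40 − 2×6 = 40 − 12 = 28°C

28°C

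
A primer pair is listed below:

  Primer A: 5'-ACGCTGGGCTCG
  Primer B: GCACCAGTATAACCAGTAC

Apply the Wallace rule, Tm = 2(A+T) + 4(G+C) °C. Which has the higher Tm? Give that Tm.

Primer A: A+T=3, G+C=9 → Tm = 2(3)+4(9) = 42°C
Primer B: A+T=10, G+C=9 → Tm = 2(10)+4(9) = 56°C
42°C vs 56°C → primer B is higher.

Primer B, 56°C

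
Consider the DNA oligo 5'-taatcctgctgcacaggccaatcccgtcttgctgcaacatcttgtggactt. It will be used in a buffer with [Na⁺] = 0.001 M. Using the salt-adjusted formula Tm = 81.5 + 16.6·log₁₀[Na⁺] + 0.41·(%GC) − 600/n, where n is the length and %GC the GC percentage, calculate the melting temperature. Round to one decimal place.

40.8°C

Length n = 51. T=15, C=16, A=10, G=10
G+C = 26, so %GC = 26/51 × 100 = 50.98%
Salt term: 16.6 × (-3) = -49.8
GC term: 0.41 × 50.98 = 20.902; length term: −600/51 = −11.765
Tm = 81.5 + (-49.8) + 20.902 − 11.765 = 40.837 → 40.8°C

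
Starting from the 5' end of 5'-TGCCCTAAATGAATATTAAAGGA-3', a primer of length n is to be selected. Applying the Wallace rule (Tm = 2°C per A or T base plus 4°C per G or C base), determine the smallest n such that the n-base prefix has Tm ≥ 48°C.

n = 19

First 18 bases: TGCCCTAAATGAATATTA → Tm = 46°C (< 48°C)
First 19 bases: TGCCCTAAATGAATATTAA → Tm = 48°C (≥ 48°C)
Each additional base adds 2°C (A/T) or 4°C (G/C), so Tm is non-decreasing in n; n = 19 is the first length to reach 48°C.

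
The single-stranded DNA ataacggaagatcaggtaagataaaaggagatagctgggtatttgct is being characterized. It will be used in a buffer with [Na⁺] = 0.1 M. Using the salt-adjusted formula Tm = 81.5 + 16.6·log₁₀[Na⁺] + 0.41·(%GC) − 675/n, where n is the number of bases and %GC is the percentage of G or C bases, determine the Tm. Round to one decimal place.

66.2°C

Length n = 47. Scanning the sequence gives C=4, G=14, A=18, T=11.
G+C = 18, so %GC = 18/47 × 100 = 38.298%
Salt term: 16.6 × (-1) = -16.6
GC term: 0.41 × 38.298 = 15.702; length term: −675/47 = −14.362
Tm = 81.5 + (-16.6) + 15.702 − 14.362 = 66.24 → 66.2°C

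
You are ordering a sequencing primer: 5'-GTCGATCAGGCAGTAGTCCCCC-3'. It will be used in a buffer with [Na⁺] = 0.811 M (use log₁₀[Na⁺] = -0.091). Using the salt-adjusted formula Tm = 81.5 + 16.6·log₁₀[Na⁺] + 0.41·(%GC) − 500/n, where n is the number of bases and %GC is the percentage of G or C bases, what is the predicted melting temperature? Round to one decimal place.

83.4°C

Length n = 22. Base counts: T=4, A=4, G=6, C=8
G+C = 14, so %GC = 14/22 × 100 = 63.636%
Salt term: 16.6 × (-0.091) = -1.511
GC term: 0.41 × 63.636 = 26.091; length term: −500/22 = −22.727
Tm = 81.5 + (-1.511) + 26.091 − 22.727 = 83.353 → 83.4°C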